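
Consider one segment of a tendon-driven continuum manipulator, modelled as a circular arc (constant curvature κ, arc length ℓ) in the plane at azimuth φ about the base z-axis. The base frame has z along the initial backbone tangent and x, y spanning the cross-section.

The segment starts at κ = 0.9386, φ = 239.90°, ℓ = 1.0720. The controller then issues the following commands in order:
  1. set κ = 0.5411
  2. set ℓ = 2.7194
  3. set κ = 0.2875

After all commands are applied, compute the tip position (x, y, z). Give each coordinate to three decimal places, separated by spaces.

initial: κ=0.9386, φ=239.90°, ℓ=1.0720
cmd 1: set κ=0.5411 → (κ,φ,ℓ)=(0.5411,239.90°,1.0720) → tip=(-0.1516,-0.2615,1.0129)
cmd 2: set ℓ=2.7194 → (κ,φ,ℓ)=(0.5411,239.90°,2.7194) → tip=(-0.8349,-1.4403,1.8390)
cmd 3: set κ=0.2875 → (κ,φ,ℓ)=(0.2875,239.90°,2.7194) → tip=(-0.5065,-0.8738,2.4507)

-0.507 -0.874 2.451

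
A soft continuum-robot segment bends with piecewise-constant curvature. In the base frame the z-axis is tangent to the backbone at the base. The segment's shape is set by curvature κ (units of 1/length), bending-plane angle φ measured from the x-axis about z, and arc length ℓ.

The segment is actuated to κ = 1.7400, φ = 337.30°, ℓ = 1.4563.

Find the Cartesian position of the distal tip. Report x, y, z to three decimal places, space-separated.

θ = κ·ℓ = 1.7400 × 1.4563 = 2.53396 rad
ρ = (1 − cos θ)/κ = (1 − -0.82100)/1.7400 = 1.04655
z = sin θ / κ = 0.57092/1.7400 = 0.32812
x = ρ cos φ = 1.04655 × cos(337.30°) = 0.96549
y = ρ sin φ = 1.04655 × sin(337.30°) = -0.40387

0.965 -0.404 0.328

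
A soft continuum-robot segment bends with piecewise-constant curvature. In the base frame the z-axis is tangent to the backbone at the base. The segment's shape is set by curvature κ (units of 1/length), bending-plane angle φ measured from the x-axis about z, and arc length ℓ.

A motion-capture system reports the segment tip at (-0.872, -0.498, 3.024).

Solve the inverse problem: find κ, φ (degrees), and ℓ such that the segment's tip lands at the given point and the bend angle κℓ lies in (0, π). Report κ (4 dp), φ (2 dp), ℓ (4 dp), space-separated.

0.1978 209.73 3.2416

ρ = √(x²+y²) = √(-0.872² + -0.498²) = 1.00419
φ = atan2(y, x) mod 360° = atan2(-0.498, -0.872) = 209.7307°
|p|² = ρ² + z² = 1.00419² + 3.024² = 10.15296
κ = 2ρ / |p|² = 2×1.00419 / 10.15296 = 0.19781
θ = 2·atan2(ρ, z) = 2·atan2(1.00419, 3.024) = 0.64123 rad
ℓ = θ/κ = 0.64123/0.19781 = 3.24162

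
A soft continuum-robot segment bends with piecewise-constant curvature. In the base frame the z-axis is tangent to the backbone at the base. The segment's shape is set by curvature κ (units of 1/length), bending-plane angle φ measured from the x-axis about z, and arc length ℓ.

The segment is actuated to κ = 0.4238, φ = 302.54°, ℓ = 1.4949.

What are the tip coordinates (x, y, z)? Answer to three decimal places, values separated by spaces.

0.246 -0.386 1.397

θ = κ·ℓ = 0.4238 × 1.4949 = 0.63354 rad
ρ = (1 − cos θ)/κ = (1 − 0.80594)/0.4238 = 0.45791
z = sin θ / κ = 0.59200/0.4238 = 1.39689
x = ρ cos φ = 0.45791 × cos(302.54°) = 0.24630
y = ρ sin φ = 0.45791 × sin(302.54°) = -0.38603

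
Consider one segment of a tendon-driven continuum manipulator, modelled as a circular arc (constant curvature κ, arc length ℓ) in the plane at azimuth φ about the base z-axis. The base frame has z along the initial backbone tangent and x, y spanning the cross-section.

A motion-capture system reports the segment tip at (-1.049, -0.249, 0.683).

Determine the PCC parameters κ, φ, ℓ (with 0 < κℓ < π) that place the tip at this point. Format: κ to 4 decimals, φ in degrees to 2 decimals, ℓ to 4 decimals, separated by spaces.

ρ = √(x²+y²) = √(-1.049² + -0.249²) = 1.07815
φ = atan2(y, x) mod 360° = atan2(-0.249, -1.049) = 193.3531°
|p|² = ρ² + z² = 1.07815² + 0.683² = 1.62889
κ = 2ρ / |p|² = 2×1.07815 / 1.62889 = 1.32378
θ = 2·atan2(ρ, z) = 2·atan2(1.07815, 0.683) = 2.01222 rad
ℓ = θ/κ = 2.01222/1.32378 = 1.52006

1.3238 193.35 1.5201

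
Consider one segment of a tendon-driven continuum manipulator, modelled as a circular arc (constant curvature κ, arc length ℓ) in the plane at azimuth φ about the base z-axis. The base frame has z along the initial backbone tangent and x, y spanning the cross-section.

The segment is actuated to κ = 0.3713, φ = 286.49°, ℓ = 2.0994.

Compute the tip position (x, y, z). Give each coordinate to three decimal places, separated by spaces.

0.221 -0.746 1.893

θ = κ·ℓ = 0.3713 × 2.0994 = 0.77951 rad
ρ = (1 − cos θ)/κ = (1 − 0.71126)/0.3713 = 0.77765
z = sin θ / κ = 0.70293/0.3713 = 1.89316
x = ρ cos φ = 0.77765 × cos(286.49°) = 0.22073
y = ρ sin φ = 0.77765 × sin(286.49°) = -0.74566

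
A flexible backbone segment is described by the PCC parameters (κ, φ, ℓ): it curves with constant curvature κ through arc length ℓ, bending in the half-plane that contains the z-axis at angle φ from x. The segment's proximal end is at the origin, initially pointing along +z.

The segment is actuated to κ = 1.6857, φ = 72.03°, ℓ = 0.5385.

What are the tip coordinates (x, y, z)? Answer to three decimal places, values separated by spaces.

θ = κ·ℓ = 1.6857 × 0.5385 = 0.90775 rad
ρ = (1 − cos θ)/κ = (1 − 0.61552)/1.6857 = 0.22808
z = sin θ / κ = 0.78812/1.6857 = 0.46753
x = ρ cos φ = 0.22808 × cos(72.03°) = 0.07037
y = ρ sin φ = 0.22808 × sin(72.03°) = 0.21696

0.070 0.217 0.468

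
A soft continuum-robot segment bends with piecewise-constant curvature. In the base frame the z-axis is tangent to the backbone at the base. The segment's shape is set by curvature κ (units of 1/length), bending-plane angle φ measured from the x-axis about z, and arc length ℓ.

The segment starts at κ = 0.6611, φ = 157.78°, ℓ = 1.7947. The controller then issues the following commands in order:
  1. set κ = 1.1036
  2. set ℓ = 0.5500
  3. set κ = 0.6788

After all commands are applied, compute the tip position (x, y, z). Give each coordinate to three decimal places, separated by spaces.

initial: κ=0.6611, φ=157.78°, ℓ=1.7947
cmd 1: set κ=1.1036 → (κ,φ,ℓ)=(1.1036,157.78°,1.7947) → tip=(-1.1731,0.4792,0.8311)
cmd 2: set ℓ=0.5500 → (κ,φ,ℓ)=(1.1036,157.78°,0.5500) → tip=(-0.1498,0.0612,0.5168)
cmd 3: set κ=0.6788 → (κ,φ,ℓ)=(0.6788,157.78°,0.5500) → tip=(-0.0939,0.0384,0.5373)

-0.094 0.038 0.537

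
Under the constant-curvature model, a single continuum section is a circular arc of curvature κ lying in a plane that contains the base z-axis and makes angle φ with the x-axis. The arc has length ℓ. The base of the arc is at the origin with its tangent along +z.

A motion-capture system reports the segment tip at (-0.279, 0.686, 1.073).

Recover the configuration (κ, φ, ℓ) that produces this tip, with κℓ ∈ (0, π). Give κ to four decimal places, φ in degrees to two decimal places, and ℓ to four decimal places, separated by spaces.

0.8714 112.13 1.3866

ρ = √(x²+y²) = √(-0.279² + 0.686²) = 0.74057
φ = atan2(y, x) mod 360° = atan2(0.686, -0.279) = 112.1318°
|p|² = ρ² + z² = 0.74057² + 1.073² = 1.69977
κ = 2ρ / |p|² = 2×0.74057 / 1.69977 = 0.87137
θ = 2·atan2(ρ, z) = 2·atan2(0.74057, 1.073) = 1.20821 rad
ℓ = θ/κ = 1.20821/0.87137 = 1.38656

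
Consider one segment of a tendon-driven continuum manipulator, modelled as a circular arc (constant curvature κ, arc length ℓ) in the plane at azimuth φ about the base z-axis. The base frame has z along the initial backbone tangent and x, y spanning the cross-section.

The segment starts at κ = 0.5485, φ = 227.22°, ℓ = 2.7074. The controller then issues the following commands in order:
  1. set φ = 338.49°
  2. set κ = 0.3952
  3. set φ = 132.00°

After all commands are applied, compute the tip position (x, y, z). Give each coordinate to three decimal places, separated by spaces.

initial: κ=0.5485, φ=227.22°, ℓ=2.7074
cmd 1: set φ=338.49° → (κ,φ,ℓ)=(0.5485,338.49°,2.7074) → tip=(1.5508,-0.6112,1.8164)
cmd 2: set κ=0.3952 → (κ,φ,ℓ)=(0.3952,338.49°,2.7074) → tip=(1.2238,-0.4823,2.2196)
cmd 3: set φ=132.00° → (κ,φ,ℓ)=(0.3952,132.00°,2.7074) → tip=(-0.8802,0.9775,2.2196)

-0.880 0.978 2.220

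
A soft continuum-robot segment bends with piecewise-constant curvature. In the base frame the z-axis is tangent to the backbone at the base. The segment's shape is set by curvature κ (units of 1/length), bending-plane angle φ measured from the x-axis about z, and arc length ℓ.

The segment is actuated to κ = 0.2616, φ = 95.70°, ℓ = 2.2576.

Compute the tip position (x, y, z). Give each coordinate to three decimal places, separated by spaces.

θ = κ·ℓ = 0.2616 × 2.2576 = 0.59059 rad
ρ = (1 − cos θ)/κ = (1 − 0.83061)/0.2616 = 0.64750
z = sin θ / κ = 0.55685/0.2616 = 2.12863
x = ρ cos φ = 0.64750 × cos(95.70°) = -0.06431
y = ρ sin φ = 0.64750 × sin(95.70°) = 0.64430

-0.064 0.644 2.129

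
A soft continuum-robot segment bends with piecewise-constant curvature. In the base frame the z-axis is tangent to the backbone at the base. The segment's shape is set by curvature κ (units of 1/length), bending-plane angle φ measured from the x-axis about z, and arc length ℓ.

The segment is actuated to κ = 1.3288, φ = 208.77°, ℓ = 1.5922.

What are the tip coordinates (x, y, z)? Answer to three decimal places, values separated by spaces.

-1.002 -0.550 0.644

θ = κ·ℓ = 1.3288 × 1.5922 = 2.11572 rad
ρ = (1 − cos θ)/κ = (1 − -0.51835)/1.3288 = 1.14265
z = sin θ / κ = 0.85517/1.3288 = 0.64357
x = ρ cos φ = 1.14265 × cos(208.77°) = -1.00160
y = ρ sin φ = 1.14265 × sin(208.77°) = -0.54995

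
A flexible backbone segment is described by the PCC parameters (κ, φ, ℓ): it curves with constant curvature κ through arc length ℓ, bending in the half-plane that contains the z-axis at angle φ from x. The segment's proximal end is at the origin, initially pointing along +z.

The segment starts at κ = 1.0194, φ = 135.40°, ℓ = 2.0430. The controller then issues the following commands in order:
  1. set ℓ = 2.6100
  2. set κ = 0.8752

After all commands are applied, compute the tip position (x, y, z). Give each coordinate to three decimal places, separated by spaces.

-1.346 1.327 0.864

initial: κ=1.0194, φ=135.40°, ℓ=2.0430
cmd 1: set ℓ=2.6100 → (κ,φ,ℓ)=(1.0194,135.40°,2.6100) → tip=(-1.3177,1.2994,0.4538)
cmd 2: set κ=0.8752 → (κ,φ,ℓ)=(0.8752,135.40°,2.6100) → tip=(-1.3460,1.3273,0.8639)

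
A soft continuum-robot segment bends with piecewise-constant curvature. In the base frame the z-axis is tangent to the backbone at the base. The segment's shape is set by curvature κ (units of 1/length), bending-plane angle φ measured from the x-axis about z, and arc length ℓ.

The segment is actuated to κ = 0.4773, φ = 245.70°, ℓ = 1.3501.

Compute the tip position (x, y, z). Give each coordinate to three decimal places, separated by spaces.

-0.173 -0.383 1.259

θ = κ·ℓ = 0.4773 × 1.3501 = 0.64440 rad
ρ = (1 − cos θ)/κ = (1 − 0.79946)/0.4773 = 0.42016
z = sin θ / κ = 0.60072/0.4773 = 1.25858
x = ρ cos φ = 0.42016 × cos(245.70°) = -0.17290
y = ρ sin φ = 0.42016 × sin(245.70°) = -0.38293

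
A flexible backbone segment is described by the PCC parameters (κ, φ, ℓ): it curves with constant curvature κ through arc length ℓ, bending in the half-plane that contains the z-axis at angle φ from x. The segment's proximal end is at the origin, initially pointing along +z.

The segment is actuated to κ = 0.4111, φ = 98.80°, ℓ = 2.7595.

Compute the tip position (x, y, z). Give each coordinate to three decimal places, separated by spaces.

-0.215 1.388 2.205

θ = κ·ℓ = 0.4111 × 2.7595 = 1.13443 rad
ρ = (1 − cos θ)/κ = (1 − 0.42265)/0.4111 = 1.40441
z = sin θ / κ = 0.90629/0.4111 = 2.20456
x = ρ cos φ = 1.40441 × cos(98.80°) = -0.21485
y = ρ sin φ = 1.40441 × sin(98.80°) = 1.38787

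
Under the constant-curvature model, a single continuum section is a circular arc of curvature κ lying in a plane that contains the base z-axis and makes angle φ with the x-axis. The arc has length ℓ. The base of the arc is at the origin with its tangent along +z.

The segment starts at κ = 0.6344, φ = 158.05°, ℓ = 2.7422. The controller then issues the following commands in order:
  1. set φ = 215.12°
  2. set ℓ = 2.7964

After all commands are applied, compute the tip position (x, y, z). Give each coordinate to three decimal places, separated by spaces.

initial: κ=0.6344, φ=158.05°, ℓ=2.7422
cmd 1: set φ=215.12° → (κ,φ,ℓ)=(0.6344,215.12°,2.7422) → tip=(-1.5060,-1.0592,1.5539)
cmd 2: set ℓ=2.7964 → (κ,φ,ℓ)=(0.6344,215.12°,2.7964) → tip=(-1.5496,-1.0899,1.5438)

-1.550 -1.090 1.544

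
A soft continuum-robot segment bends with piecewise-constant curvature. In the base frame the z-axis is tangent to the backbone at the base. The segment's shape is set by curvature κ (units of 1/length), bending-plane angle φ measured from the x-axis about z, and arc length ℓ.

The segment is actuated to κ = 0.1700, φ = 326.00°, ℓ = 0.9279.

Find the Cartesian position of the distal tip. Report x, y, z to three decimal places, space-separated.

θ = κ·ℓ = 0.1700 × 0.9279 = 0.15774 rad
ρ = (1 − cos θ)/κ = (1 − 0.98758)/0.1700 = 0.07303
z = sin θ / κ = 0.15709/0.1700 = 0.92406
x = ρ cos φ = 0.07303 × cos(326.00°) = 0.06055
y = ρ sin φ = 0.07303 × sin(326.00°) = -0.04084

0.061 -0.041 0.924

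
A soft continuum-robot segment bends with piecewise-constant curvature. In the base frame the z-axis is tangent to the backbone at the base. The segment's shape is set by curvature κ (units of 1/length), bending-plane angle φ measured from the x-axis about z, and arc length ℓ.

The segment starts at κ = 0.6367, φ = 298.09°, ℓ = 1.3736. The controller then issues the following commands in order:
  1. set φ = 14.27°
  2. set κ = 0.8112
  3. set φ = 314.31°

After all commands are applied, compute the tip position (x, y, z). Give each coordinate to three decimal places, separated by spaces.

0.482 -0.493 1.106

initial: κ=0.6367, φ=298.09°, ℓ=1.3736
cmd 1: set φ=14.27° → (κ,φ,ℓ)=(0.6367,14.27°,1.3736) → tip=(0.5460,0.1389,1.2051)
cmd 2: set κ=0.8112 → (κ,φ,ℓ)=(0.8112,14.27°,1.3736) → tip=(0.6680,0.1699,1.1065)
cmd 3: set φ=314.31° → (κ,φ,ℓ)=(0.8112,314.31°,1.3736) → tip=(0.4815,-0.4932,1.1065)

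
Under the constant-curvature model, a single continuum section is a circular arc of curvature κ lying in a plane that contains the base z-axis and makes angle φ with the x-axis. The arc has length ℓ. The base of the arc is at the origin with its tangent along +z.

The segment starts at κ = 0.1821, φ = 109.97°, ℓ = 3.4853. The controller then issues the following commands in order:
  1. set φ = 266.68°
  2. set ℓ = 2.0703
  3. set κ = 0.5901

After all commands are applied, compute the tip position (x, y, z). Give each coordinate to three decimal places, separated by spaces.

initial: κ=0.1821, φ=109.97°, ℓ=3.4853
cmd 1: set φ=266.68° → (κ,φ,ℓ)=(0.1821,266.68°,3.4853) → tip=(-0.0619,-1.0676,3.2560)
cmd 2: set ℓ=2.0703 → (κ,φ,ℓ)=(0.1821,266.68°,2.0703) → tip=(-0.0223,-0.3850,2.0216)
cmd 3: set κ=0.5901 → (κ,φ,ℓ)=(0.5901,266.68°,2.0703) → tip=(-0.0646,-1.1131,1.5924)

-0.065 -1.113 1.592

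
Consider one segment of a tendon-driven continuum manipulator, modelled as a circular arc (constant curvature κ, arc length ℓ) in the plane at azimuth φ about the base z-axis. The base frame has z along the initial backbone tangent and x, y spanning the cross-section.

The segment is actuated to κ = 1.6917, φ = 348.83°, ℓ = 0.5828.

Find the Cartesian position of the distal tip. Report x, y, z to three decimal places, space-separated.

0.260 -0.051 0.493

θ = κ·ℓ = 1.6917 × 0.5828 = 0.98592 rad
ρ = (1 − cos θ)/κ = (1 − 0.55209)/1.6917 = 0.26477
z = sin θ / κ = 0.83378/1.6917 = 0.49287
x = ρ cos φ = 0.26477 × cos(348.83°) = 0.25975
y = ρ sin φ = 0.26477 × sin(348.83°) = -0.05129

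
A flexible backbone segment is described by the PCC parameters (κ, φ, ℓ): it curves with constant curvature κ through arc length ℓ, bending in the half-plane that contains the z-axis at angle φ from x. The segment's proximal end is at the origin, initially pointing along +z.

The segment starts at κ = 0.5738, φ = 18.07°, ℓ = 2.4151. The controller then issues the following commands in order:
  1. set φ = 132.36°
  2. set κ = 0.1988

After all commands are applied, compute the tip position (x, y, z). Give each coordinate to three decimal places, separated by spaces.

-0.383 0.420 2.323

initial: κ=0.5738, φ=18.07°, ℓ=2.4151
cmd 1: set φ=132.36° → (κ,φ,ℓ)=(0.5738,132.36°,2.4151) → tip=(-0.9582,1.0509,1.7130)
cmd 2: set κ=0.1988 → (κ,φ,ℓ)=(0.1988,132.36°,2.4151) → tip=(-0.3832,0.4202,2.3234)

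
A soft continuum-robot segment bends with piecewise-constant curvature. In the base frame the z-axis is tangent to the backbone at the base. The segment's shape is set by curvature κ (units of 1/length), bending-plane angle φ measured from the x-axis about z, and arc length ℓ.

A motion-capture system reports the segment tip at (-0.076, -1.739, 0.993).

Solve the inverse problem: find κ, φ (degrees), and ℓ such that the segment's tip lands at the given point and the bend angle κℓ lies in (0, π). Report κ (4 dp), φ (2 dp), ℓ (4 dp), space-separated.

ρ = √(x²+y²) = √(-0.076² + -1.739²) = 1.74066
φ = atan2(y, x) mod 360° = atan2(-1.739, -0.076) = 267.4976°
|p|² = ρ² + z² = 1.74066² + 0.993² = 4.01595
κ = 2ρ / |p|² = 2×1.74066 / 4.01595 = 0.86687
θ = 2·atan2(ρ, z) = 2·atan2(1.74066, 0.993) = 2.10474 rad
ℓ = θ/κ = 2.10474/0.86687 = 2.42797

0.8669 267.50 2.4280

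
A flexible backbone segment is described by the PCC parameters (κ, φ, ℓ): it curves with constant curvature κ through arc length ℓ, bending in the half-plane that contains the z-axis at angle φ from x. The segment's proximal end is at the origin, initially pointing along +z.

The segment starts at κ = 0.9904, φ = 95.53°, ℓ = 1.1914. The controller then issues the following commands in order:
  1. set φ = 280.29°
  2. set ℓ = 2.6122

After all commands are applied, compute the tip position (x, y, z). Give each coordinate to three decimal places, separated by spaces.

initial: κ=0.9904, φ=95.53°, ℓ=1.1914
cmd 1: set φ=280.29° → (κ,φ,ℓ)=(0.9904,280.29°,1.1914) → tip=(0.1117,-0.6150,0.9336)
cmd 2: set ℓ=2.6122 → (κ,φ,ℓ)=(0.9904,280.29°,2.6122) → tip=(0.3337,-1.8381,0.5316)

0.334 -1.838 0.532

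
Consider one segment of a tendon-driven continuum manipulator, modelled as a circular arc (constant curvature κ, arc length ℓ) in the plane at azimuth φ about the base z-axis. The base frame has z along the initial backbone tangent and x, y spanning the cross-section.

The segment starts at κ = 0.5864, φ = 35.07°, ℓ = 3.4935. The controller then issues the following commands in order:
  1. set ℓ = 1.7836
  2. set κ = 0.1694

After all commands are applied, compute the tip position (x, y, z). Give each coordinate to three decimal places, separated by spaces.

0.219 0.154 1.757

initial: κ=0.5864, φ=35.07°, ℓ=3.4935
cmd 1: set ℓ=1.7836 → (κ,φ,ℓ)=(0.5864,35.07°,1.7836) → tip=(0.6963,0.4888,1.4757)
cmd 2: set κ=0.1694 → (κ,φ,ℓ)=(0.1694,35.07°,1.7836) → tip=(0.2189,0.1536,1.7566)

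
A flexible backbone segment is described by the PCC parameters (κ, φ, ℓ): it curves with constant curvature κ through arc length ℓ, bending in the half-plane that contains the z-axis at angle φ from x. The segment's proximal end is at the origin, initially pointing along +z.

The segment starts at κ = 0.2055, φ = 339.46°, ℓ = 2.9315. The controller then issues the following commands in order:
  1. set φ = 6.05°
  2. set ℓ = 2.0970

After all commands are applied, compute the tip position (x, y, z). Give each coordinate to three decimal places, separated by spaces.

initial: κ=0.2055, φ=339.46°, ℓ=2.9315
cmd 1: set φ=6.05° → (κ,φ,ℓ)=(0.2055,6.05°,2.9315) → tip=(0.8518,0.0903,2.7574)
cmd 2: set ℓ=2.0970 → (κ,φ,ℓ)=(0.2055,6.05°,2.0970) → tip=(0.4424,0.0469,2.0327)

0.442 0.047 2.033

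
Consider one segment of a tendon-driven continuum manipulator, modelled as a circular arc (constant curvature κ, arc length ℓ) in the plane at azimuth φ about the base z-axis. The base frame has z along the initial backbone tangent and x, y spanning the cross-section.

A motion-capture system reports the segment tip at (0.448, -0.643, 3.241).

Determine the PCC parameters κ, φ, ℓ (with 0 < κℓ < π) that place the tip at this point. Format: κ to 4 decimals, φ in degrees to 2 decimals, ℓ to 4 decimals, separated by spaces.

ρ = √(x²+y²) = √(0.448² + -0.643²) = 0.78368
φ = atan2(y, x) mod 360° = atan2(-0.643, 0.448) = 304.8662°
|p|² = ρ² + z² = 0.78368² + 3.241² = 11.11823
κ = 2ρ / |p|² = 2×0.78368 / 11.11823 = 0.14097
θ = 2·atan2(ρ, z) = 2·atan2(0.78368, 3.241) = 0.47450 rad
ℓ = θ/κ = 0.47450/0.14097 = 3.36589

0.1410 304.87 3.3659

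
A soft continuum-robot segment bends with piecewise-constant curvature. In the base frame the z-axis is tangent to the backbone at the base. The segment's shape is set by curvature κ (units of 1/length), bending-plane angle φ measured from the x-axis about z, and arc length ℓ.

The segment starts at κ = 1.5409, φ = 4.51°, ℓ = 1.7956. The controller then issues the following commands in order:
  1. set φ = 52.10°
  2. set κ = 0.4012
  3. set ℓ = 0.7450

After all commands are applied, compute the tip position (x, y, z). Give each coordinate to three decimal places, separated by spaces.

0.068 0.087 0.734

initial: κ=1.5409, φ=4.51°, ℓ=1.7956
cmd 1: set φ=52.10° → (κ,φ,ℓ)=(1.5409,52.10°,1.7956) → tip=(0.7696,0.9886,0.2376)
cmd 2: set κ=0.4012 → (κ,φ,ℓ)=(0.4012,52.10°,1.7956) → tip=(0.3804,0.4887,1.6443)
cmd 3: set ℓ=0.7450 → (κ,φ,ℓ)=(0.4012,52.10°,0.7450) → tip=(0.0679,0.0872,0.7340)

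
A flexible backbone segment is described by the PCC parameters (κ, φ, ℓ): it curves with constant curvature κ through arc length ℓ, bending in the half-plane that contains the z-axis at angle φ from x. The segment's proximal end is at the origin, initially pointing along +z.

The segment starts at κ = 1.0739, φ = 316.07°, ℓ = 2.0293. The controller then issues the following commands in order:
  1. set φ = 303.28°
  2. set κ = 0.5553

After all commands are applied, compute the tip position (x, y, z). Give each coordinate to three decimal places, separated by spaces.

0.564 -0.859 1.626

initial: κ=1.0739, φ=316.07°, ℓ=2.0293
cmd 1: set φ=303.28° → (κ,φ,ℓ)=(1.0739,303.28°,2.0293) → tip=(0.8030,-1.2235,0.7641)
cmd 2: set κ=0.5553 → (κ,φ,ℓ)=(0.5553,303.28°,2.0293) → tip=(0.5638,-0.8589,1.6263)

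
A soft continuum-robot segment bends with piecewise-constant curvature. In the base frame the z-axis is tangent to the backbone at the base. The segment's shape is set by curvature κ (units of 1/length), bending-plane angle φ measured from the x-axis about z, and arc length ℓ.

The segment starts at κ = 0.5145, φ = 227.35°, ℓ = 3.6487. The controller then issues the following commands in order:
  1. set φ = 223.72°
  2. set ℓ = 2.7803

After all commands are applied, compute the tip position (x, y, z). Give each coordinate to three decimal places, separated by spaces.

initial: κ=0.5145, φ=227.35°, ℓ=3.6487
cmd 1: set φ=223.72° → (κ,φ,ℓ)=(0.5145,223.72°,3.6487) → tip=(-1.8285,-1.7486,1.8531)
cmd 2: set ℓ=2.7803 → (κ,φ,ℓ)=(0.5145,223.72°,2.7803) → tip=(-1.2082,-1.1554,1.9245)

-1.208 -1.155 1.925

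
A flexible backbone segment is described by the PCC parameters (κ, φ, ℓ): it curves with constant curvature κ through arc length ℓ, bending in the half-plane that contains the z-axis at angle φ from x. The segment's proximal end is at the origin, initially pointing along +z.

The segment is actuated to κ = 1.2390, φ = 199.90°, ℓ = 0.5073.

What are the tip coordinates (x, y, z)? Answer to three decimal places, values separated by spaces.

θ = κ·ℓ = 1.2390 × 0.5073 = 0.62854 rad
ρ = (1 − cos θ)/κ = (1 − 0.80888)/1.2390 = 0.15425
z = sin θ / κ = 0.58797/1.2390 = 0.47455
x = ρ cos φ = 0.15425 × cos(199.90°) = -0.14504
y = ρ sin φ = 0.15425 × sin(199.90°) = -0.05250

-0.145 -0.053 0.475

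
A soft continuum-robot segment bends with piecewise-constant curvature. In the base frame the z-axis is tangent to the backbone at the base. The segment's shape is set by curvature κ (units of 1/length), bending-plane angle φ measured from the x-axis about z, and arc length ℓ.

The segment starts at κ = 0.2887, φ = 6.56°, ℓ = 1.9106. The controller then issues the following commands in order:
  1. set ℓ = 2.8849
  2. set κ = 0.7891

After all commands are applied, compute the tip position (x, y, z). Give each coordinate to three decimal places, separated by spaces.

2.075 0.239 0.965

initial: κ=0.2887, φ=6.56°, ℓ=1.9106
cmd 1: set ℓ=2.8849 → (κ,φ,ℓ)=(0.2887,6.56°,2.8849) → tip=(1.1261,0.1295,2.5627)
cmd 2: set κ=0.7891 → (κ,φ,ℓ)=(0.7891,6.56°,2.8849) → tip=(2.0755,0.2387,0.9646)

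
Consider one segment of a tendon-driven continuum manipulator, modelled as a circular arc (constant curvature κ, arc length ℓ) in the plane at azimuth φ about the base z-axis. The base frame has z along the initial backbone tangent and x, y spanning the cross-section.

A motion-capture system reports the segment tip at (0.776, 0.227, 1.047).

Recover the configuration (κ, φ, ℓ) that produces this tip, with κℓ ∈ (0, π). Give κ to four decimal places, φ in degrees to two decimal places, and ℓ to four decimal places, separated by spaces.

0.9241 16.31 1.4232

ρ = √(x²+y²) = √(0.776² + 0.227²) = 0.80852
φ = atan2(y, x) mod 360° = atan2(0.227, 0.776) = 16.3056°
|p|² = ρ² + z² = 0.80852² + 1.047² = 1.74991
κ = 2ρ / |p|² = 2×0.80852 / 1.74991 = 0.92407
θ = 2·atan2(ρ, z) = 2·atan2(0.80852, 1.047) = 1.31515 rad
ℓ = θ/κ = 1.31515/0.92407 = 1.42322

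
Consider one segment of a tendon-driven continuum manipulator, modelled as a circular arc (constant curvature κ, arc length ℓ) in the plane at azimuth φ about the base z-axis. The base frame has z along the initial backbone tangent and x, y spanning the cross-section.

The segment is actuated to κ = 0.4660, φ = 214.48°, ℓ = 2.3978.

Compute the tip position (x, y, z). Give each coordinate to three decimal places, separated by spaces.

-0.994 -0.683 1.929

θ = κ·ℓ = 0.4660 × 2.3978 = 1.11737 rad
ρ = (1 − cos θ)/κ = (1 − 0.43804)/0.4660 = 1.20591
z = sin θ / κ = 0.89895/0.4660 = 1.92908
x = ρ cos φ = 1.20591 × cos(214.48°) = -0.99406
y = ρ sin φ = 1.20591 × sin(214.48°) = -0.68269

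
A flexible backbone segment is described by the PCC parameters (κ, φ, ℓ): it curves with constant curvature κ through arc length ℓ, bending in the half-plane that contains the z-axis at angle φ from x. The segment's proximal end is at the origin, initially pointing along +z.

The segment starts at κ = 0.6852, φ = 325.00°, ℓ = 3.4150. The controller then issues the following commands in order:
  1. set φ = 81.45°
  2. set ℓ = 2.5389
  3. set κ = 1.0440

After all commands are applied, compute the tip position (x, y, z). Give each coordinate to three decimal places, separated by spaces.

initial: κ=0.6852, φ=325.00°, ℓ=3.4150
cmd 1: set φ=81.45° → (κ,φ,ℓ)=(0.6852,81.45°,3.4150) → tip=(0.3679,2.4470,1.0486)
cmd 2: set ℓ=2.5389 → (κ,φ,ℓ)=(0.6852,81.45°,2.5389) → tip=(0.2534,1.6857,1.4387)
cmd 3: set κ=1.0440 → (κ,φ,ℓ)=(1.0440,81.45°,2.5389) → tip=(0.2680,1.7825,0.4516)

0.268 1.783 0.452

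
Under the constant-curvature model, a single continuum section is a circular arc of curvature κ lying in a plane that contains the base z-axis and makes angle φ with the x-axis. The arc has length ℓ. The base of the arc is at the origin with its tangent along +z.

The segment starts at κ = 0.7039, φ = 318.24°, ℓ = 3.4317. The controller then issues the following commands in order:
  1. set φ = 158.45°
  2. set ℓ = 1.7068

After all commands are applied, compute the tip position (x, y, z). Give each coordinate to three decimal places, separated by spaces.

-0.844 0.333 1.325

initial: κ=0.7039, φ=318.24°, ℓ=3.4317
cmd 1: set φ=158.45° → (κ,φ,ℓ)=(0.7039,158.45°,3.4317) → tip=(-2.3095,0.9121,0.9432)
cmd 2: set ℓ=1.7068 → (κ,φ,ℓ)=(0.7039,158.45°,1.7068) → tip=(-0.8443,0.3334,1.3248)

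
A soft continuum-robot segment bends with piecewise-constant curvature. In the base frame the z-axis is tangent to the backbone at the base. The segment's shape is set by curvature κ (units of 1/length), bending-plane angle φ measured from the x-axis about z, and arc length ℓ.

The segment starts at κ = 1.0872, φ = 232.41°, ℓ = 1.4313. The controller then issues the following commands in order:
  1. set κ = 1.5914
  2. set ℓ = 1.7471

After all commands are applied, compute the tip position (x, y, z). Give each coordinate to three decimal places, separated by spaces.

-0.742 -0.964 0.222

initial: κ=1.0872, φ=232.41°, ℓ=1.4313
cmd 1: set κ=1.5914 → (κ,φ,ℓ)=(1.5914,232.41°,1.4313) → tip=(-0.6323,-0.8213,0.4778)
cmd 2: set ℓ=1.7471 → (κ,φ,ℓ)=(1.5914,232.41°,1.7471) → tip=(-0.7419,-0.9637,0.2221)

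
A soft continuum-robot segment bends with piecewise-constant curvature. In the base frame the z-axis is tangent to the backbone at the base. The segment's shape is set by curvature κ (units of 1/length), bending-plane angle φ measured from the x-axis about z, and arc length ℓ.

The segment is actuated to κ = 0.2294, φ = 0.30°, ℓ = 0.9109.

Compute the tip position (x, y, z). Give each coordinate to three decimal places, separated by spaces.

θ = κ·ℓ = 0.2294 × 0.9109 = 0.20896 rad
ρ = (1 − cos θ)/κ = (1 − 0.97825)/0.2294 = 0.09483
z = sin θ / κ = 0.20744/0.2294 = 0.90429
x = ρ cos φ = 0.09483 × cos(0.30°) = 0.09482
y = ρ sin φ = 0.09483 × sin(0.30°) = 0.00050

0.095 0.000 0.904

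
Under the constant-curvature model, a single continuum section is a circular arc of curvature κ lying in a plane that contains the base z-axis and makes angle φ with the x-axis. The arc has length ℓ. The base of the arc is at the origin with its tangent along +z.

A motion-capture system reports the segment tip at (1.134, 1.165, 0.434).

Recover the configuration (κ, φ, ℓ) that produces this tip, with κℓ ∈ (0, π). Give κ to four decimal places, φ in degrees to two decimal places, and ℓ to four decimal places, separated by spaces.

1.1483 45.77 2.2814

ρ = √(x²+y²) = √(1.134² + 1.165²) = 1.62579
φ = atan2(y, x) mod 360° = atan2(1.165, 1.134) = 45.7725°
|p|² = ρ² + z² = 1.62579² + 0.434² = 2.83154
κ = 2ρ / |p|² = 2×1.62579 / 2.83154 = 1.14834
θ = 2·atan2(ρ, z) = 2·atan2(1.62579, 0.434) = 2.61986 rad
ℓ = θ/κ = 2.61986/1.14834 = 2.28143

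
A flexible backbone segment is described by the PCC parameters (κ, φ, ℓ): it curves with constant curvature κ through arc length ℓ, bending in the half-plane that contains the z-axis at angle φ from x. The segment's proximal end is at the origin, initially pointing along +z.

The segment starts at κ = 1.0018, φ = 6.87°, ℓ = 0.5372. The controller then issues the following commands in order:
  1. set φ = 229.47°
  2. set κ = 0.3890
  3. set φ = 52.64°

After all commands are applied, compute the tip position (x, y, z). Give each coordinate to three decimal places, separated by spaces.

initial: κ=1.0018, φ=6.87°, ℓ=0.5372
cmd 1: set φ=229.47° → (κ,φ,ℓ)=(1.0018,229.47°,0.5372) → tip=(-0.0917,-0.1072,0.5116)
cmd 2: set κ=0.3890 → (κ,φ,ℓ)=(0.3890,229.47°,0.5372) → tip=(-0.0363,-0.0425,0.5333)
cmd 3: set φ=52.64° → (κ,φ,ℓ)=(0.3890,52.64°,0.5372) → tip=(0.0339,0.0445,0.5333)

0.034 0.044 0.533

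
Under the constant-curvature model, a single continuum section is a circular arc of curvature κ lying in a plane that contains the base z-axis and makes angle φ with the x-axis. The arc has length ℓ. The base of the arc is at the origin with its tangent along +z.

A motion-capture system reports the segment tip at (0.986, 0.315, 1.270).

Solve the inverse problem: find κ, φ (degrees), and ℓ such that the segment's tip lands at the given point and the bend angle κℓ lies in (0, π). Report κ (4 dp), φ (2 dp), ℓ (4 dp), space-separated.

0.7712 17.72 1.7734

ρ = √(x²+y²) = √(0.986² + 0.315²) = 1.03509
φ = atan2(y, x) mod 360° = atan2(0.315, 0.986) = 17.7173°
|p|² = ρ² + z² = 1.03509² + 1.270² = 2.68432
κ = 2ρ / |p|² = 2×1.03509 / 2.68432 = 0.77122
θ = 2·atan2(ρ, z) = 2·atan2(1.03509, 1.270) = 1.36768 rad
ℓ = θ/κ = 1.36768/0.77122 = 1.77341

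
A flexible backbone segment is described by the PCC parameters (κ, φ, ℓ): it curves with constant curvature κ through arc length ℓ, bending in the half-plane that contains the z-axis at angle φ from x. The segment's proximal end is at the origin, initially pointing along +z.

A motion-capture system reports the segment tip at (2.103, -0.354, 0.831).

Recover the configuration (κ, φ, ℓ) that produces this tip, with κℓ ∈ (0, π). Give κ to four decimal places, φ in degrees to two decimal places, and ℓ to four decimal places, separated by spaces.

ρ = √(x²+y²) = √(2.103² + -0.354²) = 2.13259
φ = atan2(y, x) mod 360° = atan2(-0.354, 2.103) = 350.4449°
|p|² = ρ² + z² = 2.13259² + 0.831² = 5.23849
κ = 2ρ / |p|² = 2×2.13259 / 5.23849 = 0.81420
θ = 2·atan2(ρ, z) = 2·atan2(2.13259, 0.831) = 2.39846 rad
ℓ = θ/κ = 2.39846/0.81420 = 2.94579

0.8142 350.44 2.9458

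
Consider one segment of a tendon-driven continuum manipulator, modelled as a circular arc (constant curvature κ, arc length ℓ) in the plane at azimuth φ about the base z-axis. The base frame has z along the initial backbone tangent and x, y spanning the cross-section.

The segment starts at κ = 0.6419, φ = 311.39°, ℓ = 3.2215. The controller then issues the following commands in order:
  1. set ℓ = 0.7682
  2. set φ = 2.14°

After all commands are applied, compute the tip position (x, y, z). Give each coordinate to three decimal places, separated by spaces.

0.185 0.007 0.737

initial: κ=0.6419, φ=311.39°, ℓ=3.2215
cmd 1: set ℓ=0.7682 → (κ,φ,ℓ)=(0.6419,311.39°,0.7682) → tip=(0.1227,-0.1392,0.7374)
cmd 2: set φ=2.14° → (κ,φ,ℓ)=(0.6419,2.14°,0.7682) → tip=(0.1855,0.0069,0.7374)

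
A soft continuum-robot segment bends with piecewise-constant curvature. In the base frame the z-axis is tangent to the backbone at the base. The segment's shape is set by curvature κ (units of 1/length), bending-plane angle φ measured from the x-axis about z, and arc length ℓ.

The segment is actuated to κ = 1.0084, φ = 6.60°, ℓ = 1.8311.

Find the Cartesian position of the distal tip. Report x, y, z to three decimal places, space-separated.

1.253 0.145 0.954

θ = κ·ℓ = 1.0084 × 1.8311 = 1.84648 rad
ρ = (1 − cos θ)/κ = (1 − -0.27221)/1.0084 = 1.26161
z = sin θ / κ = 0.96224/1.0084 = 0.95422
x = ρ cos φ = 1.26161 × cos(6.60°) = 1.25325
y = ρ sin φ = 1.26161 × sin(6.60°) = 0.14501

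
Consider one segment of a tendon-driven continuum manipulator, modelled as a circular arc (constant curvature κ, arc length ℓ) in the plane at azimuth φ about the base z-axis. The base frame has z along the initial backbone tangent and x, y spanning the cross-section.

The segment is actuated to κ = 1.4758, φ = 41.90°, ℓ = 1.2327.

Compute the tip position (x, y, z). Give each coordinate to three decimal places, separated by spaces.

θ = κ·ℓ = 1.4758 × 1.2327 = 1.81922 rad
ρ = (1 − cos θ)/κ = (1 − -0.24588)/1.4758 = 0.84420
z = sin θ / κ = 0.96930/1.4758 = 0.65680
x = ρ cos φ = 0.84420 × cos(41.90°) = 0.62835
y = ρ sin φ = 0.84420 × sin(41.90°) = 0.56379

0.628 0.564 0.657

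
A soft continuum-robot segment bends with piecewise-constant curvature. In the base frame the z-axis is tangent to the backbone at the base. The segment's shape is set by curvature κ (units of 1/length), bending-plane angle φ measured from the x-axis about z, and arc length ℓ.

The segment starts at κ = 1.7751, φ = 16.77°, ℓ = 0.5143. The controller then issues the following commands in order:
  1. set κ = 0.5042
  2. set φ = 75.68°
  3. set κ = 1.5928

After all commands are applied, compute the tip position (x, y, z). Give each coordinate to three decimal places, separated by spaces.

0.049 0.193 0.459

initial: κ=1.7751, φ=16.77°, ℓ=0.5143
cmd 1: set κ=0.5042 → (κ,φ,ℓ)=(0.5042,16.77°,0.5143) → tip=(0.0635,0.0191,0.5086)
cmd 2: set φ=75.68° → (κ,φ,ℓ)=(0.5042,75.68°,0.5143) → tip=(0.0164,0.0642,0.5086)
cmd 3: set κ=1.5928 → (κ,φ,ℓ)=(1.5928,75.68°,0.5143) → tip=(0.0493,0.1929,0.4587)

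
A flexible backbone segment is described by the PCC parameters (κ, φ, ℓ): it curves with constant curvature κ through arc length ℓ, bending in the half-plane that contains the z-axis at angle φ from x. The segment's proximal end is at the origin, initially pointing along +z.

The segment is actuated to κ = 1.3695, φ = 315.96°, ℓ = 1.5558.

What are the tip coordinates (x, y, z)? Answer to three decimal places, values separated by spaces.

0.804 -0.777 0.619

θ = κ·ℓ = 1.3695 × 1.5558 = 2.13067 rad
ρ = (1 − cos θ)/κ = (1 − -0.53108)/1.3695 = 1.11798
z = sin θ / κ = 0.84732/1.3695 = 0.61871
x = ρ cos φ = 1.11798 × cos(315.96°) = 0.80367
y = ρ sin φ = 1.11798 × sin(315.96°) = -0.77718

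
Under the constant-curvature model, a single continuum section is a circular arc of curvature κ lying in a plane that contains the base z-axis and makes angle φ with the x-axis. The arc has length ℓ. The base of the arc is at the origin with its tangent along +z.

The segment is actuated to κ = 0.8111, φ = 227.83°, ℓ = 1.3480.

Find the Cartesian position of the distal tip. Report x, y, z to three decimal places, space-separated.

-0.447 -0.494 1.095

θ = κ·ℓ = 0.8111 × 1.3480 = 1.09336 rad
ρ = (1 − cos θ)/κ = (1 − 0.45950)/0.8111 = 0.66638
z = sin θ / κ = 0.88818/0.8111 = 1.09503
x = ρ cos φ = 0.66638 × cos(227.83°) = -0.44736
y = ρ sin φ = 0.66638 × sin(227.83°) = -0.49389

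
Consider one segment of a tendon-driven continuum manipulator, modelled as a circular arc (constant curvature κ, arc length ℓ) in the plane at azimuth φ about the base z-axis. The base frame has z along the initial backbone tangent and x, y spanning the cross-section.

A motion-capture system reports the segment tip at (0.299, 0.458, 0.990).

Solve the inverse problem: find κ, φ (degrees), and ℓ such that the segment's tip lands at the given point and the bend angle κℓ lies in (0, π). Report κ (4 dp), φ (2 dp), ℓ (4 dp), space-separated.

0.8551 56.86 1.1805

ρ = √(x²+y²) = √(0.299² + 0.458²) = 0.54696
φ = atan2(y, x) mod 360° = atan2(0.458, 0.299) = 56.8620°
|p|² = ρ² + z² = 0.54696² + 0.990² = 1.27926
κ = 2ρ / |p|² = 2×0.54696 / 1.27926 = 0.85512
θ = 2·atan2(ρ, z) = 2·atan2(0.54696, 0.990) = 1.00950 rad
ℓ = θ/κ = 1.00950/0.85512 = 1.18054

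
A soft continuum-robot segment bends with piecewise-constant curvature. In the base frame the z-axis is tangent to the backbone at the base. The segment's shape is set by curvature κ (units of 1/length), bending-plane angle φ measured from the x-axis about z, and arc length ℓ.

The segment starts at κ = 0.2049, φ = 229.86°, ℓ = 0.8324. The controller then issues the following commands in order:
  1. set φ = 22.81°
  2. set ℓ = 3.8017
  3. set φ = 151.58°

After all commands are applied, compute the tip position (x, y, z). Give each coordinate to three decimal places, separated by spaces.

-1.238 0.670 3.429

initial: κ=0.2049, φ=229.86°, ℓ=0.8324
cmd 1: set φ=22.81° → (κ,φ,ℓ)=(0.2049,22.81°,0.8324) → tip=(0.0653,0.0275,0.8284)
cmd 2: set ℓ=3.8017 → (κ,φ,ℓ)=(0.2049,22.81°,3.8017) → tip=(1.2973,0.5456,3.4287)
cmd 3: set φ=151.58° → (κ,φ,ℓ)=(0.2049,151.58°,3.8017) → tip=(-1.2377,0.6698,3.4287)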